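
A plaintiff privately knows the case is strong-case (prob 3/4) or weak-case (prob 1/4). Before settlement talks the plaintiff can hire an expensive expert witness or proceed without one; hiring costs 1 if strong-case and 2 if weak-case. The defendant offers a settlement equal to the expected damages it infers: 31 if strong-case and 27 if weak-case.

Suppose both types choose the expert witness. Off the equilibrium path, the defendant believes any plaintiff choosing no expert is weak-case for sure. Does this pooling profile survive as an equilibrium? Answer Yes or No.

Yes

On path, the defendant holds the prior and pays 3/4·31 + 1/4·27 = 30. Off path (no expert), believing weak-case, it pays 27.
strong-case: the expert witness nets 30 − 1 = 29; no expert nets 27. strong-case stays.
weak-case: the expert witness nets 30 − 2 = 28; no expert nets 27. weak-case stays.
No type deviates, so pooling is sustained.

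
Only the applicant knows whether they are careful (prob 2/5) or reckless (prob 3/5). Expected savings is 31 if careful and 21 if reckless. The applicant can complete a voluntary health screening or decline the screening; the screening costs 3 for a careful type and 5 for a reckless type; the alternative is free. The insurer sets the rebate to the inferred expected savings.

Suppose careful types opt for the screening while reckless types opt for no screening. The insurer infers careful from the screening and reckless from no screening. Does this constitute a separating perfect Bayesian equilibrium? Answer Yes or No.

Under these beliefs, the screening earns rebate 31 and no screening earns rebate 21.
careful: the screening nets 31 − 3 = 28; no screening nets 21. careful prefers the screening.
reckless: the screening nets 31 − 5 = 26; no screening nets 21. reckless would deviate to the screening.
reckless has a profitable deviation, so the profile is not an equilibrium.

No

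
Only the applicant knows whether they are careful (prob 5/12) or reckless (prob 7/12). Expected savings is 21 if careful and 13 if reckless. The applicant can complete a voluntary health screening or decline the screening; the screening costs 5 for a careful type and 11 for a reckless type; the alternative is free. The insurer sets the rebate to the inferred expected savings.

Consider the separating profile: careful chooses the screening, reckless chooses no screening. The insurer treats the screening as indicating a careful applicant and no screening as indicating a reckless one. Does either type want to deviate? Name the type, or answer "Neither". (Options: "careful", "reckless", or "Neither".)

The screening pays 21; no screening pays 13.
careful: assigned the screening, nets 21 − 5 = 16; deviating to no screening nets 13.
reckless: assigned no screening, nets 13; deviating to the screening nets 21 − 11 = 10.
Both types strictly prefer their assigned action; no profitable deviation.

Neither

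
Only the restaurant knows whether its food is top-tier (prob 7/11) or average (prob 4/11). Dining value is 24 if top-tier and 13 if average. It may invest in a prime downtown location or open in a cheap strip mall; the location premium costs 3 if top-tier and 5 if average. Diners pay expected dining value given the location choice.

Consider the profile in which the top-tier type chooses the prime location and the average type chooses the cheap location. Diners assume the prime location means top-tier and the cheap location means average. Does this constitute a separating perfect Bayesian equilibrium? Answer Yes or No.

No

Under these beliefs, the prime location earns price premium 24 and the cheap location earns price premium 13.
top-tier: the prime location nets 24 − 3 = 21; the cheap location nets 13. top-tier prefers the prime location.
average: the prime location nets 24 − 5 = 19; the cheap location nets 13. average would deviate to the prime location.
average has a profitable deviation, so the profile is not an equilibrium.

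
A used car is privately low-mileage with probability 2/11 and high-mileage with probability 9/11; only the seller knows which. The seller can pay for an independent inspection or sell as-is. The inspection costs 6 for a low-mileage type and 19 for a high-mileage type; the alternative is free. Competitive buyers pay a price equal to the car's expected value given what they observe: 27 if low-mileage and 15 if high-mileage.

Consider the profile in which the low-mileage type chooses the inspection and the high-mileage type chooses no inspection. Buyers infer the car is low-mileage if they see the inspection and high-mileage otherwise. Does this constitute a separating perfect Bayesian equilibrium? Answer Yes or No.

Yes

Under these beliefs, the inspection earns price 27 and no inspection earns price 15.
low-mileage: the inspection nets 27 − 6 = 21; no inspection nets 15. low-mileage prefers the inspection.
high-mileage: the inspection nets 27 − 19 = 8; no inspection nets 15. high-mileage prefers no inspection.
Neither type deviates, so the separating profile is an equilibrium.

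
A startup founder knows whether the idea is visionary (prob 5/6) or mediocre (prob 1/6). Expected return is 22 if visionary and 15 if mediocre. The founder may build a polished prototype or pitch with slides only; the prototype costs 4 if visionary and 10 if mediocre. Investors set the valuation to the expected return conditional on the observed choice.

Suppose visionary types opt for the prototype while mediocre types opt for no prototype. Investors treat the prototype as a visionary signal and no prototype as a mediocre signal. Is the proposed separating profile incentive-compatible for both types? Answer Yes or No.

Under these beliefs, the prototype earns valuation 22 and no prototype earns valuation 15.
visionary: the prototype nets 22 − 4 = 18; no prototype nets 15. visionary prefers the prototype.
mediocre: the prototype nets 22 − 10 = 12; no prototype nets 15. mediocre prefers no prototype.
Neither type deviates, so the separating profile is an equilibrium.

Yes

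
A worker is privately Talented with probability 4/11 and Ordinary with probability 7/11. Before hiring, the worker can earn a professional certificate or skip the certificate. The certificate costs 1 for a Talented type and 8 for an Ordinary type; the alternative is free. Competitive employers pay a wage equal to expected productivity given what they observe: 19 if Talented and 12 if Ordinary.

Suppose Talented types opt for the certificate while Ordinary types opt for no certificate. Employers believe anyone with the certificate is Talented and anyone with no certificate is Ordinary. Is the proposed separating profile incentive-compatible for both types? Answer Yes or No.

Under these beliefs, the certificate earns wage 19 and no certificate earns wage 12.
Talented: the certificate nets 19 − 1 = 18; no certificate nets 12. Talented prefers the certificate.
Ordinary: the certificate nets 19 − 8 = 11; no certificate nets 12. Ordinary prefers no certificate.
Neither type deviates, so the separating profile is an equilibrium.

Yes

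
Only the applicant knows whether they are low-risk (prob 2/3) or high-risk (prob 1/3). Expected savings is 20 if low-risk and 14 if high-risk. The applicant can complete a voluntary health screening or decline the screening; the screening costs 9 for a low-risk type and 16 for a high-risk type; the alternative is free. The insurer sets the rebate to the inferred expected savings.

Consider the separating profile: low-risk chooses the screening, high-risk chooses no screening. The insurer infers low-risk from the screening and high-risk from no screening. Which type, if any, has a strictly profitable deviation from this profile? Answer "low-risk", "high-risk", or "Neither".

low-risk

The screening pays 20; no screening pays 14.
low-risk: assigned the screening, nets 20 − 9 = 11; deviating to no screening nets 14.
high-risk: assigned no screening, nets 14; deviating to the screening nets 20 − 16 = 4.
The low-risk type gains 3 by deviating.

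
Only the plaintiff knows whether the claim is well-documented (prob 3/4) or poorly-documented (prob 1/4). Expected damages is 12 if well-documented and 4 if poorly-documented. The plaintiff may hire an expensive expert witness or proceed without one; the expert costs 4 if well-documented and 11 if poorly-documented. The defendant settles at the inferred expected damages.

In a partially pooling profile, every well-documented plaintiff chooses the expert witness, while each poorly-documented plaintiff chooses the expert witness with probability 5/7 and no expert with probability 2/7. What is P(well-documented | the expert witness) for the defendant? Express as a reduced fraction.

P(the expert witness) = (3/4)·1 + (1/4)·(5/7) = 13/14.
By Bayes' rule, P(well-documented | the expert witness) = (3/4) / (13/14) = 21/26.

21/26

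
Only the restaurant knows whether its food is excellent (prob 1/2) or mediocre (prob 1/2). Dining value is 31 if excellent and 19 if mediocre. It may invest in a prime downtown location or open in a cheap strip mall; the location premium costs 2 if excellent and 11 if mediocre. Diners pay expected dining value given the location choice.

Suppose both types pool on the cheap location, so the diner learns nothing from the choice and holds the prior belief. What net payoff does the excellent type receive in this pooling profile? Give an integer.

25

Pooled price premium = 1/2·31 + 1/2·19 = 25.
excellent pays no cost for the cheap location, so net payoff = 25.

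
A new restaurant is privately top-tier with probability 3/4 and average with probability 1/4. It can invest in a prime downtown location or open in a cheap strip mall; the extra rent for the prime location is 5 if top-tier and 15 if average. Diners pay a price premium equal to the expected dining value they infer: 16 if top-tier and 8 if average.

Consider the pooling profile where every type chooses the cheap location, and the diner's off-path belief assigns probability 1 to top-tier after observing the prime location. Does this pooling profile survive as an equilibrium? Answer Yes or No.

On path, the diner holds the prior and pays 3/4·16 + 1/4·8 = 14. Off path (the prime location), believing top-tier, it pays 16.
top-tier: the cheap location nets 14; the prime location nets 16 − 5 = 11. top-tier stays.
average: the cheap location nets 14; the prime location nets 16 − 15 = 1. average stays.
No type deviates, so pooling is sustained.

Yes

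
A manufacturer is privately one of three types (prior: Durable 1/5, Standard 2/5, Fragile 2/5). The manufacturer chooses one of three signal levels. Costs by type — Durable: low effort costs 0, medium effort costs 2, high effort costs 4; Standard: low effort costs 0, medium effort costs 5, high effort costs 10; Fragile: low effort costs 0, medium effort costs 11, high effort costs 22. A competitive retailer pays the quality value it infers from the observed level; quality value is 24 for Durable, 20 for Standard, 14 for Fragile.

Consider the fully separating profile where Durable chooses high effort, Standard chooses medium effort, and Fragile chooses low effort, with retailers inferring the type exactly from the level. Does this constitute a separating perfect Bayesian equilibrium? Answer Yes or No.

Separating prices: high effort → 24, medium effort → 20, low effort → 14.
Durable (assigned high effort): low effort: 14 − 0 = 14; medium effort: 20 − 2 = 18; high effort: 24 − 4 = 20. Durable stays.
Standard (assigned medium effort): low effort: 14 − 0 = 14; medium effort: 20 − 5 = 15; high effort: 24 − 10 = 14. Standard stays.
Fragile (assigned low effort): low effort: 14 − 0 = 14; medium effort: 20 − 11 = 9; high effort: 24 − 22 = 2. Fragile stays.
Every type prefers its assigned level; separation holds.

Yes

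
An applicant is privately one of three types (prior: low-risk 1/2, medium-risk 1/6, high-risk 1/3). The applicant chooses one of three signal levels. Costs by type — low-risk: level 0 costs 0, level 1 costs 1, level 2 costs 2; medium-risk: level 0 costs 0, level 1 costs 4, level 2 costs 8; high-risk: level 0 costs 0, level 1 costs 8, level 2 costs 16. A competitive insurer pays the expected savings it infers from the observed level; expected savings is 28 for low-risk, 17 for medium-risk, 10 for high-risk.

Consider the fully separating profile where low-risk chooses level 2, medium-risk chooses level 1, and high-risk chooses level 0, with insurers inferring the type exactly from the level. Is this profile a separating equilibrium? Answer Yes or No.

No

Separating rebates: level 2 → 28, level 1 → 17, level 0 → 10.
low-risk (assigned level 2): level 0: 10 − 0 = 10; level 1: 17 − 1 = 16; level 2: 28 − 2 = 26. low-risk stays.
medium-risk (assigned level 1): level 0: 10 − 0 = 10; level 1: 17 − 4 = 13; level 2: 28 − 8 = 20. medium-risk prefers level 2.
high-risk (assigned level 0): level 0: 10 − 0 = 10; level 1: 17 − 8 = 9; level 2: 28 − 16 = 12. high-risk prefers level 2.
At least one type deviates; the separating profile fails.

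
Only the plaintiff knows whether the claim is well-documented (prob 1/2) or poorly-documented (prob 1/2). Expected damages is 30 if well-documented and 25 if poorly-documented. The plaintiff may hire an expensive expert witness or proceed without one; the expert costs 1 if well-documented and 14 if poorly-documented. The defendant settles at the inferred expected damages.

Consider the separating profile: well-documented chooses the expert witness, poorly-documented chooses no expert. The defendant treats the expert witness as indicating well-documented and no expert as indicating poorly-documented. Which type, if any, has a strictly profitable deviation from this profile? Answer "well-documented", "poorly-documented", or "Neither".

The expert witness pays 30; no expert pays 25.
well-documented: assigned the expert witness, nets 30 − 1 = 29; deviating to no expert nets 25.
poorly-documented: assigned no expert, nets 25; deviating to the expert witness nets 30 − 14 = 16.
Both types strictly prefer their assigned action; no profitable deviation.

Neither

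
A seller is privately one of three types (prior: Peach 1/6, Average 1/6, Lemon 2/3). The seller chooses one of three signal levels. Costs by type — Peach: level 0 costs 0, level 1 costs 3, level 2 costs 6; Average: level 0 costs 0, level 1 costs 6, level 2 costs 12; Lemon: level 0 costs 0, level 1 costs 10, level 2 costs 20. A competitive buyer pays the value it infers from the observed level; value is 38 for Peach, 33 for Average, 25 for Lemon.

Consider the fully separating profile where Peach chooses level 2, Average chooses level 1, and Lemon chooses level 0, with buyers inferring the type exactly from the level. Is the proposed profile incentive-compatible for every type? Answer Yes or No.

Yes

Separating prices: level 2 → 38, level 1 → 33, level 0 → 25.
Peach (assigned level 2): level 0: 25 − 0 = 25; level 1: 33 − 3 = 30; level 2: 38 − 6 = 32. Peach stays.
Average (assigned level 1): level 0: 25 − 0 = 25; level 1: 33 − 6 = 27; level 2: 38 − 12 = 26. Average stays.
Lemon (assigned level 0): level 0: 25 − 0 = 25; level 1: 33 − 10 = 23; level 2: 38 − 20 = 18. Lemon stays.
Every type prefers its assigned level; separation holds.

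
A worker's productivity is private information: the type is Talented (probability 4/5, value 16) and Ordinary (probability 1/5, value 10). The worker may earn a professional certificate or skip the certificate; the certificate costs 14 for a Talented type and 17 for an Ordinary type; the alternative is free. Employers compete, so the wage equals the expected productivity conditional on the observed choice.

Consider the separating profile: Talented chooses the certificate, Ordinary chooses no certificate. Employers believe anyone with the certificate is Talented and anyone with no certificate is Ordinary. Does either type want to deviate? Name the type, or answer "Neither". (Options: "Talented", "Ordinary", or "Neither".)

The certificate pays 16; no certificate pays 10.
Talented: assigned the certificate, nets 16 − 14 = 2; deviating to no certificate nets 10.
Ordinary: assigned no certificate, nets 10; deviating to the certificate nets 16 − 17 = -1.
The Talented type gains 8 by deviating.

Talented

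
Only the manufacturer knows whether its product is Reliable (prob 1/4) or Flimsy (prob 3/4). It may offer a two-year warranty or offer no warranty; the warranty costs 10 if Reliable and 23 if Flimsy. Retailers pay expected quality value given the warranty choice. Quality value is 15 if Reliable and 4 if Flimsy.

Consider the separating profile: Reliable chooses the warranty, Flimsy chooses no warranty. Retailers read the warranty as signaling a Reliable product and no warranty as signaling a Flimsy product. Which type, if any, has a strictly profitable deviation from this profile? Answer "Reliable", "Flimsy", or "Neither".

The warranty pays 15; no warranty pays 4.
Reliable: assigned the warranty, nets 15 − 10 = 5; deviating to no warranty nets 4.
Flimsy: assigned no warranty, nets 4; deviating to the warranty nets 15 − 23 = -8.
Both types strictly prefer their assigned action; no profitable deviation.

Neither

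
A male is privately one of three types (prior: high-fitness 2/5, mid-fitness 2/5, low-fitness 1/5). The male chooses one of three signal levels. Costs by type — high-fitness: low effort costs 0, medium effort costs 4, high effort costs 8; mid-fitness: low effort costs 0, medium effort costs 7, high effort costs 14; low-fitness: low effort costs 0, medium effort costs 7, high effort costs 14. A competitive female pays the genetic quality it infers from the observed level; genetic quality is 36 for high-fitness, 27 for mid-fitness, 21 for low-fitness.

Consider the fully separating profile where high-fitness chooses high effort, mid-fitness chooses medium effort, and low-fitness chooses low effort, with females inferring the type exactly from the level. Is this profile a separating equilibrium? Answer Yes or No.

Separating mating payoffs: high effort → 36, medium effort → 27, low effort → 21.
high-fitness (assigned high effort): low effort: 21 − 0 = 21; medium effort: 27 − 4 = 23; high effort: 36 − 8 = 28. high-fitness stays.
mid-fitness (assigned medium effort): low effort: 21 − 0 = 21; medium effort: 27 − 7 = 20; high effort: 36 − 14 = 22. mid-fitness prefers high effort.
low-fitness (assigned low effort): low effort: 21 − 0 = 21; medium effort: 27 − 7 = 20; high effort: 36 − 14 = 22. low-fitness prefers high effort.
At least one type deviates; the separating profile fails.

No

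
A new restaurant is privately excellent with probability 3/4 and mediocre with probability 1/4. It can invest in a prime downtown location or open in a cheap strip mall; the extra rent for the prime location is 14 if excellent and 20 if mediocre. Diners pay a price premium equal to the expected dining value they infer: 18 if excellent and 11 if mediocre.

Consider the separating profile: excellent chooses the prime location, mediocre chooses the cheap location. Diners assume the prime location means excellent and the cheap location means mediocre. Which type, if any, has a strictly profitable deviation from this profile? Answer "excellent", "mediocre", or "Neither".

The prime location pays 18; the cheap location pays 11.
excellent: assigned the prime location, nets 18 − 14 = 4; deviating to the cheap location nets 11.
mediocre: assigned the cheap location, nets 11; deviating to the prime location nets 18 − 20 = -2.
The excellent type gains 7 by deviating.

excellent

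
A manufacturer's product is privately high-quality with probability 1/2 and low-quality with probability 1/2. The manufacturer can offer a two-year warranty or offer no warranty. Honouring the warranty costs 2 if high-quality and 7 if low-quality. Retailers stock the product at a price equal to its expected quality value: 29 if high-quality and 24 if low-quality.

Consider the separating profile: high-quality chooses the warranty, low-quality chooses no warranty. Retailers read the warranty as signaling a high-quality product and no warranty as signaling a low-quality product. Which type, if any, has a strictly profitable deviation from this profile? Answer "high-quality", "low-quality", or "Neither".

The warranty pays 29; no warranty pays 24.
high-quality: assigned the warranty, nets 29 − 2 = 27; deviating to no warranty nets 24.
low-quality: assigned no warranty, nets 24; deviating to the warranty nets 29 − 7 = 22.
Both types strictly prefer their assigned action; no profitable deviation.

Neither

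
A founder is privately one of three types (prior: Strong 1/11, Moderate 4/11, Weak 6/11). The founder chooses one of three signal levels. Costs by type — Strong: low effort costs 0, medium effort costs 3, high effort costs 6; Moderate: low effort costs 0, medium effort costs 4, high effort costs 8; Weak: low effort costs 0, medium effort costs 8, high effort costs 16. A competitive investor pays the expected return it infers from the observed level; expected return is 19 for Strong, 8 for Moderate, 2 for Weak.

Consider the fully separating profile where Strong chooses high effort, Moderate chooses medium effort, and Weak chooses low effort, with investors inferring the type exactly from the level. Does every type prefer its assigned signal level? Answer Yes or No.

No

Separating valuations: high effort → 19, medium effort → 8, low effort → 2.
Strong (assigned high effort): low effort: 2 − 0 = 2; medium effort: 8 − 3 = 5; high effort: 19 − 6 = 13. Strong stays.
Moderate (assigned medium effort): low effort: 2 − 0 = 2; medium effort: 8 − 4 = 4; high effort: 19 − 8 = 11. Moderate prefers high effort.
Weak (assigned low effort): low effort: 2 − 0 = 2; medium effort: 8 − 8 = 0; high effort: 19 − 16 = 3. Weak prefers high effort.
At least one type deviates; the separating profile fails.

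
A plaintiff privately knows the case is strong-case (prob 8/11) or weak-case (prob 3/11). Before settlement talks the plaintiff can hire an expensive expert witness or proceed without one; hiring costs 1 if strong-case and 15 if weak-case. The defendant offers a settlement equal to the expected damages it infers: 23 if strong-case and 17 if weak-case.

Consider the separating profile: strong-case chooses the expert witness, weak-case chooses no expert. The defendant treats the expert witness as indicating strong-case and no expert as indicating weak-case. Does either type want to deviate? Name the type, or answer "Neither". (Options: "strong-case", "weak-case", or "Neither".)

The expert witness pays 23; no expert pays 17.
strong-case: assigned the expert witness, nets 23 − 1 = 22; deviating to no expert nets 17.
weak-case: assigned no expert, nets 17; deviating to the expert witness nets 23 − 15 = 8.
Both types strictly prefer their assigned action; no profitable deviation.

Neither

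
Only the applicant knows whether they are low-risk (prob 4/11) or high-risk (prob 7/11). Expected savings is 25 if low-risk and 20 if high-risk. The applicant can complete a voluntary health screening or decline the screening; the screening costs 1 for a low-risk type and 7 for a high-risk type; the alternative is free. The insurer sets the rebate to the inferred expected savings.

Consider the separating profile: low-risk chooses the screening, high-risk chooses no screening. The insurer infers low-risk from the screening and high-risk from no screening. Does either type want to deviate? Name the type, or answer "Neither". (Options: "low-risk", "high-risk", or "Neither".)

Neither

The screening pays 25; no screening pays 20.
low-risk: assigned the screening, nets 25 − 1 = 24; deviating to no screening nets 20.
high-risk: assigned no screening, nets 20; deviating to the screening nets 25 − 7 = 18.
Both types strictly prefer their assigned action; no profitable deviation.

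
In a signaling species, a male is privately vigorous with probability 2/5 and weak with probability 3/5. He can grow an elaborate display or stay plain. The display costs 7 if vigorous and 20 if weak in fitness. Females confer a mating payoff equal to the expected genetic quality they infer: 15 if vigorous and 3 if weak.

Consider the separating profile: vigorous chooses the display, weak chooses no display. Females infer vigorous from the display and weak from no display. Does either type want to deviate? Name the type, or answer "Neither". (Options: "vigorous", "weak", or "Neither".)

The display pays 15; no display pays 3.
vigorous: assigned the display, nets 15 − 7 = 8; deviating to no display nets 3.
weak: assigned no display, nets 3; deviating to the display nets 15 − 20 = -5.
Both types strictly prefer their assigned action; no profitable deviation.

Neither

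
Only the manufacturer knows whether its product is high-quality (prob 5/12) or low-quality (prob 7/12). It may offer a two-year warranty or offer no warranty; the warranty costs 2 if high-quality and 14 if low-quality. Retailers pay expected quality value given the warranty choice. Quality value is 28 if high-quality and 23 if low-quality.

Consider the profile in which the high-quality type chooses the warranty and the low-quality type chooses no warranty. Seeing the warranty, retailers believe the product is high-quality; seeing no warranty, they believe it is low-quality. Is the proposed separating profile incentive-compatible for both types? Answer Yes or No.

Yes

Under these beliefs, the warranty earns price 28 and no warranty earns price 23.
high-quality: the warranty nets 28 − 2 = 26; no warranty nets 23. high-quality prefers the warranty.
low-quality: the warranty nets 28 − 14 = 14; no warranty nets 23. low-quality prefers no warranty.
Neither type deviates, so the separating profile is an equilibrium.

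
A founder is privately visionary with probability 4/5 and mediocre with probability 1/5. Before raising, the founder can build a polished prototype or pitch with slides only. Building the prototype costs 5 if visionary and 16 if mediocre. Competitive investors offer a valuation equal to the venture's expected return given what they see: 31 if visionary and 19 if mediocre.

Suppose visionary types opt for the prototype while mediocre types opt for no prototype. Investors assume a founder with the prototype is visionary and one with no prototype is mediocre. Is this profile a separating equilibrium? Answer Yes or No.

Under these beliefs, the prototype earns valuation 31 and no prototype earns valuation 19.
visionary: the prototype nets 31 − 5 = 26; no prototype nets 19. visionary prefers the prototype.
mediocre: the prototype nets 31 − 16 = 15; no prototype nets 19. mediocre prefers no prototype.
Neither type deviates, so the separating profile is an equilibrium.

Yes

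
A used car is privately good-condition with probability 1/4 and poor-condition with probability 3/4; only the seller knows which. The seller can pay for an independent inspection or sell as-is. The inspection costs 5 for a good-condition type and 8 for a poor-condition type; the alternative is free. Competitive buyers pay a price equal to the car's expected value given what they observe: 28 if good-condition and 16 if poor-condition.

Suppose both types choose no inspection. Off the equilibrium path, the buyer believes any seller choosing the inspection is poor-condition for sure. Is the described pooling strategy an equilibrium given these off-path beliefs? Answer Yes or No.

On path, the buyer holds the prior and pays 1/4·28 + 3/4·16 = 19. Off path (the inspection), believing poor-condition, it pays 16.
good-condition: no inspection nets 19; the inspection nets 16 − 5 = 11. good-condition stays.
poor-condition: no inspection nets 19; the inspection nets 16 − 8 = 8. poor-condition stays.
No type deviates, so pooling is sustained.

Yes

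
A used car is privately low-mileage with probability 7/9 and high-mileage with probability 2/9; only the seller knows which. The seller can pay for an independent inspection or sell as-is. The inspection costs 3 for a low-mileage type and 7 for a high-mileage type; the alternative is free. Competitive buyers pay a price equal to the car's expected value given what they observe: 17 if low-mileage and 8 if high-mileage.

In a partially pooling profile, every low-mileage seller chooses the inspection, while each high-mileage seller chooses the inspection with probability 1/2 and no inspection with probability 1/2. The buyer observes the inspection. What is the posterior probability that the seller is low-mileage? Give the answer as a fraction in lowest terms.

7/8

P(the inspection) = (7/9)·1 + (2/9)·(1/2) = 8/9.
By Bayes' rule, P(low-mileage | the inspection) = (7/9) / (8/9) = 7/8.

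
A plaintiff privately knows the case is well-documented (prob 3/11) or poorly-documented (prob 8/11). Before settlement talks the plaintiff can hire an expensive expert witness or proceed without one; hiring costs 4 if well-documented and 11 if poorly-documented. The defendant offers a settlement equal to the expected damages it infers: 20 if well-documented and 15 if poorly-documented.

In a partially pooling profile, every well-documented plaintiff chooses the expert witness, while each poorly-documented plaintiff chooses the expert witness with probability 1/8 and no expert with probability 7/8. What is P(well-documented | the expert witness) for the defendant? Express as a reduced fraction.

3/4

P(the expert witness) = (3/11)·1 + (8/11)·(1/8) = 4/11.
By Bayes' rule, P(well-documented | the expert witness) = (3/11) / (4/11) = 3/4.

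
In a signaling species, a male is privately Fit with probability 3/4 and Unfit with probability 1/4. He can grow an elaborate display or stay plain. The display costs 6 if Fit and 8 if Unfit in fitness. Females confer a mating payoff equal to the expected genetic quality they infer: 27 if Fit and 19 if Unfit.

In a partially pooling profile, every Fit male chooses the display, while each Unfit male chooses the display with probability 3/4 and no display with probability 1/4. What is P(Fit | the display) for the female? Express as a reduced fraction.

P(the display) = (3/4)·1 + (1/4)·(3/4) = 15/16.
By Bayes' rule, P(Fit | the display) = (3/4) / (15/16) = 4/5.

4/5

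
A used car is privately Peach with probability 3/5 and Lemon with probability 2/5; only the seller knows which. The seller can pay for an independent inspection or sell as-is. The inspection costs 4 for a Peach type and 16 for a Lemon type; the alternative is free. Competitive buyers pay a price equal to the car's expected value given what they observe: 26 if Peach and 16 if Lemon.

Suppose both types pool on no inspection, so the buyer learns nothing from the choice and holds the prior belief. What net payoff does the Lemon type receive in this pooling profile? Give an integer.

Pooled price = 3/5·26 + 2/5·16 = 22.
Lemon pays no cost for no inspection, so net payoff = 22.

22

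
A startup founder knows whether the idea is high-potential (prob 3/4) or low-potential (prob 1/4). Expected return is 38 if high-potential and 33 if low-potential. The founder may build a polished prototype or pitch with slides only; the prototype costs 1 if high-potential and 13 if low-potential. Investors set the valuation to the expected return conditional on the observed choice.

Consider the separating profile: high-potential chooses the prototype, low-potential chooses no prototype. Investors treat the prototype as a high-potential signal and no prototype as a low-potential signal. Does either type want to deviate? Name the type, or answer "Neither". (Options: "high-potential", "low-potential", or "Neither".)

The prototype pays 38; no prototype pays 33.
high-potential: assigned the prototype, nets 38 − 1 = 37; deviating to no prototype nets 33.
low-potential: assigned no prototype, nets 33; deviating to the prototype nets 38 − 13 = 25.
Both types strictly prefer their assigned action; no profitable deviation.

Neither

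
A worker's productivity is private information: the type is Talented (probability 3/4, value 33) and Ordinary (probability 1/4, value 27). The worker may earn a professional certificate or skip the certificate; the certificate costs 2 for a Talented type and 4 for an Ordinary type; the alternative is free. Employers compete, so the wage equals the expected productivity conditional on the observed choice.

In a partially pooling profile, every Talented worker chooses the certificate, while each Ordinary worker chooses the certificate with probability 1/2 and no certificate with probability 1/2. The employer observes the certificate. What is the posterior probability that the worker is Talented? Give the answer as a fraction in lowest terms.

6/7

P(the certificate) = (3/4)·1 + (1/4)·(1/2) = 7/8.
By Bayes' rule, P(Talented | the certificate) = (3/4) / (7/8) = 6/7.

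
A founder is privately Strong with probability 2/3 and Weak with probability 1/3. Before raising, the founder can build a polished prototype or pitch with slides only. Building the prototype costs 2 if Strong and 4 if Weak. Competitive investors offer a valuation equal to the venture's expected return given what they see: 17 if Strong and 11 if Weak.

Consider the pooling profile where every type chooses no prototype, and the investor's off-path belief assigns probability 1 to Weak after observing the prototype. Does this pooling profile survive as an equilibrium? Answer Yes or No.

Yes

On path, the investor holds the prior and pays 2/3·17 + 1/3·11 = 15. Off path (the prototype), believing Weak, it pays 11.
Strong: no prototype nets 15; the prototype nets 11 − 2 = 9. Strong stays.
Weak: no prototype nets 15; the prototype nets 11 − 4 = 7. Weak stays.
No type deviates, so pooling is sustained.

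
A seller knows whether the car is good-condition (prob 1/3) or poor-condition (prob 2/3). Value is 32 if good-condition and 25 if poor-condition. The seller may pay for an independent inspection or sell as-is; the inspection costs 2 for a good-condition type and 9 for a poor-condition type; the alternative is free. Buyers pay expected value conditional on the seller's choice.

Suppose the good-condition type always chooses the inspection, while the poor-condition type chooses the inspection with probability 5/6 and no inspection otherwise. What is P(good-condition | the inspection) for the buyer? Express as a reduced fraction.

P(the inspection) = (1/3)·1 + (2/3)·(5/6) = 8/9.
By Bayes' rule, P(good-condition | the inspection) = (1/3) / (8/9) = 3/8.

3/8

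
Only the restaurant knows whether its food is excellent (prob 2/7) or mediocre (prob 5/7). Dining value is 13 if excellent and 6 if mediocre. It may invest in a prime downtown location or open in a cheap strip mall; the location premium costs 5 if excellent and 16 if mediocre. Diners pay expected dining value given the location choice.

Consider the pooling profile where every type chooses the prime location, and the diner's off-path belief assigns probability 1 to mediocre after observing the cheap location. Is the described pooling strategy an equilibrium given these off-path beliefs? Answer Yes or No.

On path, the diner holds the prior and pays 2/7·13 + 5/7·6 = 8. Off path (the cheap location), believing mediocre, it pays 6.
excellent: the prime location nets 8 − 5 = 3; the cheap location nets 6. excellent would deviate.
mediocre: the prime location nets 8 − 16 = -8; the cheap location nets 6. mediocre would deviate.
A type deviates, so pooling fails.

No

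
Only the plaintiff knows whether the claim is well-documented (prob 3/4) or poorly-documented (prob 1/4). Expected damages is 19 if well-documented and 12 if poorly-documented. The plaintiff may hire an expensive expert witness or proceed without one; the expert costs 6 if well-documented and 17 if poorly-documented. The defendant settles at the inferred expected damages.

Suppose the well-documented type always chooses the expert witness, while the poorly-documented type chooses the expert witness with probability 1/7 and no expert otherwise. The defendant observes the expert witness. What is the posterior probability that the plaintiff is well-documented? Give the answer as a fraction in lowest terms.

21/22

P(the expert witness) = (3/4)·1 + (1/4)·(1/7) = 11/14.
By Bayes' rule, P(well-documented | the expert witness) = (3/4) / (11/14) = 21/22.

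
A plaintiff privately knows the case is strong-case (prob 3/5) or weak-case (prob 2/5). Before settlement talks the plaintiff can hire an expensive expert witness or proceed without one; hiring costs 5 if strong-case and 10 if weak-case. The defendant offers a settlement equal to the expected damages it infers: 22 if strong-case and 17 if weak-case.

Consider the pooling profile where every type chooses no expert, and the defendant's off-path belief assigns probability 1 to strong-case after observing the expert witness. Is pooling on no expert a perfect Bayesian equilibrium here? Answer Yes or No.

Yes

On path, the defendant holds the prior and pays 3/5·22 + 2/5·17 = 20. Off path (the expert witness), believing strong-case, it pays 22.
strong-case: no expert nets 20; the expert witness nets 22 − 5 = 17. strong-case stays.
weak-case: no expert nets 20; the expert witness nets 22 − 10 = 12. weak-case stays.
No type deviates, so pooling is sustained.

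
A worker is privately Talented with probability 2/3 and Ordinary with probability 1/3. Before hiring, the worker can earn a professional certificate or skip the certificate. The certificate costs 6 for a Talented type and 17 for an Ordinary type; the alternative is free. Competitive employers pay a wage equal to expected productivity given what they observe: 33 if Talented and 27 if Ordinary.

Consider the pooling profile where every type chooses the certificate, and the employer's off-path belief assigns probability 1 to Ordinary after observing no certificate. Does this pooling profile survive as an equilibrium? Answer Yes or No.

No

On path, the employer holds the prior and pays 2/3·33 + 1/3·27 = 31. Off path (no certificate), believing Ordinary, it pays 27.
Talented: the certificate nets 31 − 6 = 25; no certificate nets 27. Talented would deviate.
Ordinary: the certificate nets 31 − 17 = 14; no certificate nets 27. Ordinary would deviate.
A type deviates, so pooling fails.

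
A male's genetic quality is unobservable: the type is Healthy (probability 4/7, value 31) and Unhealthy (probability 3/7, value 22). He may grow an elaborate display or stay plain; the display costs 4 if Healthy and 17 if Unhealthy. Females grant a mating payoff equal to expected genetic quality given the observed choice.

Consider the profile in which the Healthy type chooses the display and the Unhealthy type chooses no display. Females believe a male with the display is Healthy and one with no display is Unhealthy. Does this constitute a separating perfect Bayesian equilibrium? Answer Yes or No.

Under these beliefs, the display earns mating payoff 31 and no display earns mating payoff 22.
Healthy: the display nets 31 − 4 = 27; no display nets 22. Healthy prefers the display.
Unhealthy: the display nets 31 − 17 = 14; no display nets 22. Unhealthy prefers no display.
Neither type deviates, so the separating profile is an equilibrium.

Yes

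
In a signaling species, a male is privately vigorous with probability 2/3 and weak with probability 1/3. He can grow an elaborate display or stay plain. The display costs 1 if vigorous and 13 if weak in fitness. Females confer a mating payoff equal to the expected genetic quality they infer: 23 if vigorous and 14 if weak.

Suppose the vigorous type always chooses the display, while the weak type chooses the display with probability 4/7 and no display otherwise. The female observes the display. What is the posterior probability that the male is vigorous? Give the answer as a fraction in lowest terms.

7/9

P(the display) = (2/3)·1 + (1/3)·(4/7) = 6/7.
By Bayes' rule, P(vigorous | the display) = (2/3) / (6/7) = 7/9.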